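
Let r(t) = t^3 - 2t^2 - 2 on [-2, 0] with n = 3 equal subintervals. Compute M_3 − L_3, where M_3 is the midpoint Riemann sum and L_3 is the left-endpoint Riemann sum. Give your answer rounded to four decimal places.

M_3 ≈ -12.962963.
L_3 ≈ -19.407407.
M_3 − L_3 ≈ 6.4444.

6.4444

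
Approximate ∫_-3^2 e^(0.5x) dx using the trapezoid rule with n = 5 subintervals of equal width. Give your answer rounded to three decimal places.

Δx = (2 − (-3))/5 = 1.
f(-3) ≈ 0.223, f(-2) ≈ 0.368, f(-1) ≈ 0.607, f(0) ≈ 1.000, f(1) ≈ 1.649, f(2) ≈ 2.718.
T_5 = (Δx/2)·[f(x_0) + 2f(x_1) + ... + 2f(x_{4}) + f(x_5)].
Sum ≈ 5.094.

5.094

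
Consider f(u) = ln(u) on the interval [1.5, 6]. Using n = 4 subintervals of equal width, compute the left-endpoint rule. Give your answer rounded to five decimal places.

4.81097

Δu = (6 − 1.5)/4 = 1.125.
Left endpoints: 1.5, 2.625, 3.75, 4.875.
f(1.5) ≈ 0.40547, f(2.625) ≈ 0.96508, f(3.75) ≈ 1.32176, f(4.875) ≈ 1.58412.
Sum = Δu · [f(1.5) + f(2.625) + f(3.75) + f(4.875)].
Sum ≈ 4.81097.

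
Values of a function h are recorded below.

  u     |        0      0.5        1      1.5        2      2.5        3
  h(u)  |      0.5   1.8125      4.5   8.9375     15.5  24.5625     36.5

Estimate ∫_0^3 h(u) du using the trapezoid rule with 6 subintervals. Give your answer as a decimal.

36.90625

Δu = 0.5.
T_6 = (0.5/2)·[0.5 + 2·1.8125 + 2·4.5 + 2·8.9375 + 2·15.5 + 2·24.5625 + 36.5] = 36.90625.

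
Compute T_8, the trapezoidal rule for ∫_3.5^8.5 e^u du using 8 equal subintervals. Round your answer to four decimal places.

Δu = (8.5 − 3.5)/8 = 0.625.
f(3.5) ≈ 33.1155, f(4.125) ≈ 61.8678, f(4.75) ≈ 115.5843, f(5.375) ≈ 215.9399, f(6) ≈ 403.4288, f(6.625) ≈ 753.7042, f(7.25) ≈ 1408.1048, f(7.875) ≈ 2630.6862, f(8.5) ≈ 4914.7688.
T_8 = (Δu/2)·[f(u_0) + 2f(u_1) + ... + 2f(u_{7}) + f(u_8)].
Sum ≈ 5039.5363.

5039.5363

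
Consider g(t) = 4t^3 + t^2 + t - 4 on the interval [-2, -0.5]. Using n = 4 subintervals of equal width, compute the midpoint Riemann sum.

-20.94140625

Δt = (-0.5 − (-2))/4 = 0.375.
Midpoints: -1.8125, -1.4375, -1.0625, -0.6875.
g(-1.8125) = -26977/1024, g(-1.4375) = -15619/1024, g(-1.0625) = -8941/1024, g(-0.6875) = -5647/1024.
Sum = Δt · [g(-1.8125) + g(-1.4375) + g(-1.0625) + g(-0.6875)].
Sum = -20.94140625.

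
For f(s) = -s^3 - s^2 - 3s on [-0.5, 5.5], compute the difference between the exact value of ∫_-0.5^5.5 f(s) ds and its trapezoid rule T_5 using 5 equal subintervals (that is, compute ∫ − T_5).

Exact integral: ∫_-0.5^5.5 f(s) ds = -329.25.
T_5 = -341.49.
Error = -329.25 − (-341.49) = 12.24.

12.24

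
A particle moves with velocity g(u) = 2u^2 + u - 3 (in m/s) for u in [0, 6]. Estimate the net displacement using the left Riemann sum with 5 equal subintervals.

Δu = (6 − 0)/5 = 1.2.
Left endpoints: 0, 1.2, 2.4, 3.6, 4.8.
g(0) = -3, g(1.2) = 1.08, g(2.4) = 10.92, g(3.6) = 26.52, g(4.8) = 47.88.
Sum = Δu · [g(0) + g(1.2) + g(2.4) + g(3.6) + g(4.8)].
Sum = 100.08.

100.08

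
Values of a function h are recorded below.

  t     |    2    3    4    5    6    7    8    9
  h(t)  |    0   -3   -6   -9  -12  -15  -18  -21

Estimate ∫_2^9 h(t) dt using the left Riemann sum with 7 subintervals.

-63

Δt = 1.
Sum = 1·[0 + (-3) + (-6) + (-9) + (-12) + (-15) + (-18)] = -63.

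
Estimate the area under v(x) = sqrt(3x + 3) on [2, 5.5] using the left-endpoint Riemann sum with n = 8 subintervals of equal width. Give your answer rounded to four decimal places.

Δx = (5.5 − 2)/8 = 0.4375.
Left endpoints: 2, 2.4375, 2.875, 3.3125, 3.75, 4.1875, 4.625, 5.0625.
v(2) ≈ 3.0000, v(2.4375) ≈ 3.2113, v(2.875) ≈ 3.4095, v(3.3125) ≈ 3.5969, v(3.75) ≈ 3.7749, v(4.1875) ≈ 3.9449, v(4.625) ≈ 4.1079, v(5.0625) ≈ 4.2647.
Sum = Δx · [v(2) + v(2.4375) + v(2.875) + ...].
Sum ≈ 12.8232.

12.8232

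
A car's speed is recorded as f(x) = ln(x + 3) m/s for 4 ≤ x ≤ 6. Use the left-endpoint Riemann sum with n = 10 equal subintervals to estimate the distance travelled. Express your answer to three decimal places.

4.128

Δx = (6 − 4)/10 = 0.2.
Left endpoints: 4, 4.2, 4.4, 4.6, 4.8, 5, 5.2, 5.4, 5.6, 5.8.
f(4) ≈ 1.946, f(4.2) ≈ 1.974, f(4.4) ≈ 2.001, f(4.6) ≈ 2.028, f(4.8) ≈ 2.054, f(5) ≈ 2.079, f(5.2) ≈ 2.104, f(5.4) ≈ 2.128, f(5.6) ≈ 2.152, f(5.8) ≈ 2.175.
Sum = Δx · [f(4) + f(4.2) + f(4.4) + ...].
Sum ≈ 4.128.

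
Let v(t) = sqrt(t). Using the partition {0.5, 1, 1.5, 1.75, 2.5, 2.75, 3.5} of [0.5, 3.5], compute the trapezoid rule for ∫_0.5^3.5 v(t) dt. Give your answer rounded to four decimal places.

4.1188

Subinterval widths: 0.5, 0.5, 0.25, 0.75, 0.25, 0.75.
v(0.5) ≈ 0.7071, v(1) ≈ 1.0000, v(1.5) ≈ 1.2247, v(1.75) ≈ 1.3229, v(2.5) ≈ 1.5811, v(2.75) ≈ 1.6583, v(3.5) ≈ 1.8708.
On each subinterval the trapezoid contributes (Δt_i/2)·[v(t_{i-1}) + v(t_i)].
Sum ≈ 4.1188.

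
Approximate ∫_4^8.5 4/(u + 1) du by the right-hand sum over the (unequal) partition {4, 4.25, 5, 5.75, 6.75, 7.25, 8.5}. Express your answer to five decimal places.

Subinterval widths: 0.25, 0.75, 0.75, 1, 0.5, 1.25.
Right endpoints: 4.25, 5, 5.75, 6.75, 7.25, 8.5.
f(4.25) = 16/21, f(5) = 2/3, f(5.75) = 16/27, f(6.75) = 16/31, f(7.25) = 16/33, f(8.5) = 8/19.
Sum = Σ Δu_i · f(u_i).
Sum ≈ 2.41979.

2.41979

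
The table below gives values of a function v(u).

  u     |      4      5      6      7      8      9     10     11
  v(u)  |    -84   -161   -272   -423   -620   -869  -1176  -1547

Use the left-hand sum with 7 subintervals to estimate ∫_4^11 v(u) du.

Δu = 1.
Sum = 1·[(-84) + (-161) + (-272) + (-423) + (-620) + (-869) + (-1176)] = -3605.

-3605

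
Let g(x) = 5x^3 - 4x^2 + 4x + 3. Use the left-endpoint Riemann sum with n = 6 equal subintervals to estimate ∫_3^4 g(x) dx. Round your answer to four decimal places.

173.2245

Δx = (4 − 3)/6 = 1/6.
Left endpoints: 3, 19/6, 10/3, 3.5, 11/3, 23/6.
g(3) = 114, g(19/6) = 29015/216, g(10/3) = 4241/27, g(3.5) = 182.375, g(11/3) = 5680/27, g(23/6) = 52099/216.
Sum = Δx · [g(3) + g(19/6) + g(10/3) + ...].
Sum ≈ 173.2245.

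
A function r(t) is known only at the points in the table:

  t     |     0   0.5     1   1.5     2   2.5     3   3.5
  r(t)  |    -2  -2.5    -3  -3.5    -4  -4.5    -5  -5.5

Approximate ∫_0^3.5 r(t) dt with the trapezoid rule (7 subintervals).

Δt = 0.5.
T_7 = (0.5/2)·[(-2) + 2·(-2.5) + 2·(-3) + 2·(-3.5) + 2·(-4) + 2·(-4.5) + 2·(-5) + (-5.5)] = -13.125.

-13.125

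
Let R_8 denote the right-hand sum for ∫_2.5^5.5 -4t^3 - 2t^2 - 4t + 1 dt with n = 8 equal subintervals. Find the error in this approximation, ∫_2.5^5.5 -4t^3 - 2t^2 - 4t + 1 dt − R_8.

127.828125

Exact integral: ∫_2.5^5.5 f(t) dt = -1021.5.
R_8 = -1149.328125.
Error = -1021.5 − (-1149.328125) = 127.828125.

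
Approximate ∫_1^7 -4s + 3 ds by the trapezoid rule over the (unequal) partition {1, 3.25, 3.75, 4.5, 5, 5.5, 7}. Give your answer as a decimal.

-78

Subinterval widths: 2.25, 0.5, 0.75, 0.5, 0.5, 1.5.
f(1) = -1, f(3.25) = -10, f(3.75) = -12, f(4.5) = -15, f(5) = -17, f(5.5) = -19, f(7) = -25.
On each subinterval the trapezoid contributes (Δs_i/2)·[f(s_{i-1}) + f(s_i)].
Sum = -78.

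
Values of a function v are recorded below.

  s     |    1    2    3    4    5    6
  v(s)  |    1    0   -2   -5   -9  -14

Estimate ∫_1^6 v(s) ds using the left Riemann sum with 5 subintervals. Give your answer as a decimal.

-15

Δs = 1.
Sum = 1·[1 + 0 + (-2) + (-5) + (-9)] = -15.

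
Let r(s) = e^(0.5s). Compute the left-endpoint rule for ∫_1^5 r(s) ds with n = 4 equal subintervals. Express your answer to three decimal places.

Δs = (5 − 1)/4 = 1.
Left endpoints: 1, 2, 3, 4.
r(1) ≈ 1.649, r(2) ≈ 2.718, r(3) ≈ 4.482, r(4) ≈ 7.389.
Sum = Δs · [r(1) + r(2) + r(3) + r(4)].
Sum ≈ 16.238.

16.238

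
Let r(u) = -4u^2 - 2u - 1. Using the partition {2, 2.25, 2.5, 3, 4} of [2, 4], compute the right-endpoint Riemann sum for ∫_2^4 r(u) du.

-108.6875

Subinterval widths: 0.25, 0.25, 0.5, 1.
Right endpoints: 2.25, 2.5, 3, 4.
r(2.25) = -25.75, r(2.5) = -31, r(3) = -43, r(4) = -73.
Sum = Σ Δu_i · r(u_i).
Sum = -108.6875.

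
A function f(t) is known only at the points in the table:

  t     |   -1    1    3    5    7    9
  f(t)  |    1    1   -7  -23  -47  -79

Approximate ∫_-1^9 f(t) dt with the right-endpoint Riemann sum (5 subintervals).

-310

Δt = 2.
Sum = 2·[1 + (-7) + (-23) + (-47) + (-79)] = -310.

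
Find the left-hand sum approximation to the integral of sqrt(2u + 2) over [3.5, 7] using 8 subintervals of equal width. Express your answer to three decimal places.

Δu = (7 − 3.5)/8 = 0.4375.
Left endpoints: 3.5, 3.9375, 4.375, 4.8125, 5.25, 5.6875, 6.125, 6.5625.
f(3.5) ≈ 3.000, f(3.9375) ≈ 3.142, f(4.375) ≈ 3.279, f(4.8125) ≈ 3.410, f(5.25) ≈ 3.536, f(5.6875) ≈ 3.657, f(6.125) ≈ 3.775, f(6.5625) ≈ 3.889.
Sum = Δu · [f(3.5) + f(3.9375) + f(4.375) + ...].
Sum ≈ 12.113.

12.113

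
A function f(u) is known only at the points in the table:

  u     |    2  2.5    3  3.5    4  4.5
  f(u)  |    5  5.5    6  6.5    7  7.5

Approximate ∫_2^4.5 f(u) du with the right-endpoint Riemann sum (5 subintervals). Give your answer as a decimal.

16.25

Δu = 0.5.
Sum = 0.5·[5.5 + 6 + 6.5 + 7 + 7.5] = 16.25.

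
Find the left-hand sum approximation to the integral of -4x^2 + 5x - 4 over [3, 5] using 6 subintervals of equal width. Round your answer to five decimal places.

-89.81481

Δx = (5 − 3)/6 = 1/3.
Left endpoints: 3, 10/3, 11/3, 4, 13/3, 14/3.
f(3) = -25, f(10/3) = -286/9, f(11/3) = -355/9, f(4) = -48, f(13/3) = -517/9, f(14/3) = -610/9.
Sum = Δx · [f(3) + f(10/3) + f(11/3) + ...].
Sum ≈ -89.81481.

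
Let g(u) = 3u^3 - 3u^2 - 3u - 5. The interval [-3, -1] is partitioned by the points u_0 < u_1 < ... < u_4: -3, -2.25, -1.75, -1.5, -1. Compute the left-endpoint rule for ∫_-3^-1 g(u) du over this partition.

Subinterval widths: 0.75, 0.5, 0.25, 0.5.
Left endpoints: -3, -2.25, -1.75, -1.5.
g(-3) = -104, g(-2.25) = -47.609375, g(-1.75) = -25.015625, g(-1.5) = -17.375.
Sum = Σ Δu_i · g(u_i).
Sum = -116.74609375.

-116.74609375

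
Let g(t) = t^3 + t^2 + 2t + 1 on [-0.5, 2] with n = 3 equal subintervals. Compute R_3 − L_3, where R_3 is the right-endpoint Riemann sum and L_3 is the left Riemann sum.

R_3 ≈ 20.9143519.
L_3 ≈ 6.8518519.
R_3 − L_3 = 14.0625.

14.0625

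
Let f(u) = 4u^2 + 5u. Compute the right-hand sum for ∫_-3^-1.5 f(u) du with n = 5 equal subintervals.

Δu = (-1.5 − (-3))/5 = 0.3.
Right endpoints: -2.7, -2.4, -2.1, -1.8, -1.5.
f(-2.7) = 15.66, f(-2.4) = 11.04, f(-2.1) = 7.14, f(-1.8) = 3.96, f(-1.5) = 1.5.
Sum = Δu · [f(-2.7) + f(-2.4) + f(-2.1) + f(-1.8) + f(-1.5)].
Sum = 11.79.

11.79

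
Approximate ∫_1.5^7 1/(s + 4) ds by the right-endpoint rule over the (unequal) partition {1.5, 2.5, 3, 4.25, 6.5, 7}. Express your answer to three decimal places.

Subinterval widths: 1, 0.5, 1.25, 2.25, 0.5.
Right endpoints: 2.5, 3, 4.25, 6.5, 7.
f(2.5) = 2/13, f(3) = 1/7, f(4.25) = 4/33, f(6.5) = 2/21, f(7) = 1/11.
Sum = Σ Δs_i · f(s_i).
Sum ≈ 0.637.

0.637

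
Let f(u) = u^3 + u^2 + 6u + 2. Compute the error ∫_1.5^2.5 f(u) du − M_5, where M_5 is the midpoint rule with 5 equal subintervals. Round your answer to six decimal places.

Exact integral: ∫_1.5^2.5 f(u) du ≈ 26.58333333.
M_5 = 26.56.
Error ≈ 26.58333333 − 26.56 ≈ 0.023333.

0.023333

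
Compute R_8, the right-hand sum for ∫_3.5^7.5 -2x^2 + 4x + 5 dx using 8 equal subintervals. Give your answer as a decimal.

Δx = (7.5 − 3.5)/8 = 0.5.
Right endpoints: 4, 4.5, 5, 5.5, 6, 6.5, 7, 7.5.
f(4) = -11, f(4.5) = -17.5, f(5) = -25, f(5.5) = -33.5, f(6) = -43, f(6.5) = -53.5, f(7) = -65, f(7.5) = -77.5.
Sum = Δx · [f(4) + f(4.5) + f(5) + ...].
Sum = -163.

-163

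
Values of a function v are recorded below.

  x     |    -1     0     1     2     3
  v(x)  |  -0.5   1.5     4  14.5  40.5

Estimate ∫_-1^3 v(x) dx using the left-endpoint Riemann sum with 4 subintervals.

19.5

Δx = 1.
Sum = 1·[(-0.5) + 1.5 + 4 + 14.5] = 19.5.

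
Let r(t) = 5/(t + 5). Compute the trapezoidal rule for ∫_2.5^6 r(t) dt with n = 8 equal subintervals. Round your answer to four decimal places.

1.9157

Δt = (6 − 2.5)/8 = 0.4375.
r(2.5) = 2/3, r(2.9375) = 80/127, r(3.375) = 40/67, r(3.8125) = 80/141, r(4.25) = 20/37, r(4.6875) = 16/31, r(5.125) = 40/81, r(5.5625) = 80/169, r(6) = 5/11.
T_8 = (Δt/2)·[r(t_0) + 2r(t_1) + ... + 2r(t_{7}) + r(t_8)].
Sum ≈ 1.9157.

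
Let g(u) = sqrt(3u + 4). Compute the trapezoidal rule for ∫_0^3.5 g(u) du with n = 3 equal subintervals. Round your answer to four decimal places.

Δu = (3.5 − 0)/3 = 7/6.
g(0) ≈ 2.0000, g(7/6) ≈ 2.7386, g(7/3) ≈ 3.3166, g(3.5) ≈ 3.8079.
T_3 = (Δu/2)·[g(u_0) + 2g(u_1) + 2g(u_2) + g(u_3)].
Sum ≈ 10.4524.

10.4524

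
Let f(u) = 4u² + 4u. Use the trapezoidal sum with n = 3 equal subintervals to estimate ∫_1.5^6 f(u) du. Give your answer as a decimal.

Δu = (6 − 1.5)/3 = 1.5.
f(1.5) = 15, f(3) = 48, f(4.5) = 99, f(6) = 168.
T_3 = (Δu/2)·[f(u_0) + 2f(u_1) + 2f(u_2) + f(u_3)].
Sum = 357.75.

357.75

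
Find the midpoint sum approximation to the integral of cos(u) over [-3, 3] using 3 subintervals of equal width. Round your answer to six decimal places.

0.335413

Δu = (3 − (-3))/3 = 2.
Midpoints: -2, 0, 2.
f(-2) ≈ -0.416147, f(0) ≈ 1.000000, f(2) ≈ -0.416147.
Sum = Δu · [f(-2) + f(0) + f(2)].
Sum ≈ 0.335413.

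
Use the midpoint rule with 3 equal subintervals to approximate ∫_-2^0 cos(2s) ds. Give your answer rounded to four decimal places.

Δs = (0 − (-2))/3 = 2/3.
Midpoints: -5/3, -1, -1/3.
f(-5/3) ≈ -0.9817, f(-1) ≈ -0.4161, f(-1/3) ≈ 0.7859.
Sum = Δs · [f(-5/3) + f(-1) + f(-1/3)].
Sum ≈ -0.4080.

-0.4080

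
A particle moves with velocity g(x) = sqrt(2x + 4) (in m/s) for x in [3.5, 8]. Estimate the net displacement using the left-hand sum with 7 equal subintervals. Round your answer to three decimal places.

17.279

Δx = (8 − 3.5)/7 = 9/14.
Left endpoints: 3.5, 29/7, 67/14, 38/7, 85/14, 47/7, 103/14.
g(3.5) ≈ 3.317, g(29/7) ≈ 3.505, g(67/14) ≈ 3.684, g(38/7) ≈ 3.854, g(85/14) ≈ 4.018, g(47/7) ≈ 4.175, g(103/14) ≈ 4.326.
Sum = Δx · [g(3.5) + g(29/7) + g(67/14) + ...].
Sum ≈ 17.279.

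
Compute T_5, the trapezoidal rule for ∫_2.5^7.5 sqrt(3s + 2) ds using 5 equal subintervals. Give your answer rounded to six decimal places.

20.426487

Δs = (7.5 − 2.5)/5 = 1.
f(2.5) ≈ 3.082207, f(3.5) ≈ 3.535534, f(4.5) ≈ 3.937004, f(5.5) ≈ 4.301163, f(6.5) ≈ 4.636809, f(7.5) ≈ 4.949747.
T_5 = (Δs/2)·[f(s_0) + 2f(s_1) + ... + 2f(s_{4}) + f(s_5)].
Sum ≈ 20.426487.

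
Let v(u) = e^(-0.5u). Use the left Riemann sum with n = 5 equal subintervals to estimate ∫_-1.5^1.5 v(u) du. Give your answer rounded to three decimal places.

Δu = (1.5 − (-1.5))/5 = 0.6.
Left endpoints: -1.5, -0.9, -0.3, 0.3, 0.9.
v(-1.5) ≈ 2.117, v(-0.9) ≈ 1.568, v(-0.3) ≈ 1.162, v(0.3) ≈ 0.861, v(0.9) ≈ 0.638.
Sum = Δu · [v(-1.5) + v(-0.9) + v(-0.3) + v(0.3) + v(0.9)].
Sum ≈ 3.807.

3.807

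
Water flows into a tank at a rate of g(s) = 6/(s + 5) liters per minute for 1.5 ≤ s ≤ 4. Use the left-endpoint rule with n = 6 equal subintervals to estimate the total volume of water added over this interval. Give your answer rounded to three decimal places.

2.007

Δs = (4 − 1.5)/6 = 5/12.
Left endpoints: 1.5, 23/12, 7/3, 2.75, 19/6, 43/12.
g(1.5) = 12/13, g(23/12) = 72/83, g(7/3) = 9/11, g(2.75) = 24/31, g(19/6) = 36/49, g(43/12) = 72/103.
Sum = Δs · [g(1.5) + g(23/12) + g(7/3) + ...].
Sum ≈ 2.007.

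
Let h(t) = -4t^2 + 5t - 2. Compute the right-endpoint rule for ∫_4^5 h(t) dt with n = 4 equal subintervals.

Δt = (5 − 4)/4 = 0.25.
Right endpoints: 4.25, 4.5, 4.75, 5.
h(4.25) = -53, h(4.5) = -60.5, h(4.75) = -68.5, h(5) = -77.
Sum = Δt · [h(4.25) + h(4.5) + h(4.75) + h(5)].
Sum = -64.75.

-64.75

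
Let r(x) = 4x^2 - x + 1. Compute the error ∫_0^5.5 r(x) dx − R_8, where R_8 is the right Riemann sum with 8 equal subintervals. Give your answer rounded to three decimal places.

Exact integral: ∫_0^5.5 r(x) dx ≈ 212.20833.
R_8 = 253.64453125.
Error ≈ 212.20833 − 253.64453125 ≈ -41.436.

-41.436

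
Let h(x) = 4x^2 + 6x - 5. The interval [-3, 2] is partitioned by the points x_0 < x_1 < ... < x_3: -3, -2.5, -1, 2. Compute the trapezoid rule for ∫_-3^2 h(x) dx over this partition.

27

Subinterval widths: 0.5, 1.5, 3.
h(-3) = 13, h(-2.5) = 5, h(-1) = -7, h(2) = 23.
On each subinterval the trapezoid contributes (Δx_i/2)·[h(x_{i-1}) + h(x_i)].
Sum = 27.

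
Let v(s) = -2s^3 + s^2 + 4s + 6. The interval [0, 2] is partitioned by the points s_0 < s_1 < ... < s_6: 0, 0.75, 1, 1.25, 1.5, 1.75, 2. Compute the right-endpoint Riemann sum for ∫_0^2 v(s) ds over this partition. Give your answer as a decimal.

14.6640625

Subinterval widths: 0.75, 0.25, 0.25, 0.25, 0.25, 0.25.
Right endpoints: 0.75, 1, 1.25, 1.5, 1.75, 2.
v(0.75) = 8.71875, v(1) = 9, v(1.25) = 8.65625, v(1.5) = 7.5, v(1.75) = 5.34375, v(2) = 2.
Sum = Σ Δs_i · v(s_i).
Sum = 14.6640625.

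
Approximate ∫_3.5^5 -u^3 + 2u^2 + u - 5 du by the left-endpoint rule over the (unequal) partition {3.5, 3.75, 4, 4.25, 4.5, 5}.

-55.59375

Subinterval widths: 0.25, 0.25, 0.25, 0.25, 0.5.
Left endpoints: 3.5, 3.75, 4, 4.25, 4.5.
f(3.5) = -19.875, f(3.75) = -25.859375, f(4) = -33, f(4.25) = -41.390625, f(4.5) = -51.125.
Sum = Σ Δu_i · f(u_i).
Sum = -55.59375.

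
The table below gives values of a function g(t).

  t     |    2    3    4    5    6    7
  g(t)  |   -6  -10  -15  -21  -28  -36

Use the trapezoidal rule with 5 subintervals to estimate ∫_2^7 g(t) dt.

-95

Δt = 1.
T_5 = (1/2)·[(-6) + 2·(-10) + 2·(-15) + 2·(-21) + 2·(-28) + (-36)] = -95.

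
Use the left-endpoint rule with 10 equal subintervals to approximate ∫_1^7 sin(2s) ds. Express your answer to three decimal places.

Δs = (7 − 1)/10 = 0.6.
Left endpoints: 1, 1.6, 2.2, 2.8, 3.4, 4, 4.6, 5.2, 5.8, 6.4.
f(1) ≈ 0.909, f(1.6) ≈ -0.058, f(2.2) ≈ -0.952, f(2.8) ≈ -0.631, f(3.4) ≈ 0.494, f(4) ≈ 0.989, f(4.6) ≈ 0.223, f(5.2) ≈ -0.828, f(5.8) ≈ -0.823, f(6.4) ≈ 0.232.
Sum = Δs · [f(1) + f(1.6) + f(2.2) + ...].
Sum ≈ -0.267.

-0.267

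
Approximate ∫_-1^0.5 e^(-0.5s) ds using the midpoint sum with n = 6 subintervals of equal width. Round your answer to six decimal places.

1.738709

Δs = (0.5 − (-1))/6 = 0.25.
Midpoints: -0.875, -0.625, -0.375, -0.125, 0.125, 0.375.
f(-0.875) ≈ 1.548830, f(-0.625) ≈ 1.366838, f(-0.375) ≈ 1.206230, f(-0.125) ≈ 1.064494, f(0.125) ≈ 0.939413, f(0.375) ≈ 0.829029.
Sum = Δs · [f(-0.875) + f(-0.625) + f(-0.375) + ...].
Sum ≈ 1.738709.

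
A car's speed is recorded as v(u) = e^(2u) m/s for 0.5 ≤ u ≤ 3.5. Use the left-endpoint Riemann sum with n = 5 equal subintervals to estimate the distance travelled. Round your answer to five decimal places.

Δu = (3.5 − 0.5)/5 = 0.6.
Left endpoints: 0.5, 1.1, 1.7, 2.3, 2.9.
v(0.5) ≈ 2.71828, v(1.1) ≈ 9.02501, v(1.7) ≈ 29.96410, v(2.3) ≈ 99.48432, v(2.9) ≈ 330.29956.
Sum = Δu · [v(0.5) + v(1.1) + v(1.7) + v(2.3) + v(2.9)].
Sum ≈ 282.89476.

282.89476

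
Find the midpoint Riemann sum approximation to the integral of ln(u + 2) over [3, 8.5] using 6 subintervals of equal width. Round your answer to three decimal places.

Δu = (8.5 − 3)/6 = 11/12.
Midpoints: 83/24, 4.375, 127/24, 149/24, 7.125, 193/24.
f(83/24) ≈ 1.697, f(4.375) ≈ 1.852, f(127/24) ≈ 1.987, f(149/24) ≈ 2.105, f(7.125) ≈ 2.211, f(193/24) ≈ 2.307.
Sum = Δu · [f(83/24) + f(4.375) + f(127/24) + ...].
Sum ≈ 11.146.

11.146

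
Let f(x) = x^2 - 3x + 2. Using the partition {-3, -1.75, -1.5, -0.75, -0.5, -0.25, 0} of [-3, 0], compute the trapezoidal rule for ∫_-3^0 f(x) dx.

Subinterval widths: 1.25, 0.25, 0.75, 0.25, 0.25, 0.25.
f(-3) = 20, f(-1.75) = 10.3125, f(-1.5) = 8.75, f(-0.75) = 4.8125, f(-0.5) = 3.75, f(-0.25) = 2.8125, f(0) = 2.
On each subinterval the trapezoid contributes (Δx_i/2)·[f(x_{i-1}) + f(x_i)].
Sum = 28.90625.

28.90625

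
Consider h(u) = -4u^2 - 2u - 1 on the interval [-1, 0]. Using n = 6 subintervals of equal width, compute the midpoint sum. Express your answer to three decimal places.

Δu = (0 − (-1))/6 = 1/6.
Midpoints: -11/12, -0.75, -7/12, -5/12, -0.25, -1/12.
h(-11/12) = -91/36, h(-0.75) = -1.75, h(-7/12) = -43/36, h(-5/12) = -31/36, h(-0.25) = -0.75, h(-1/12) = -31/36.
Sum = Δu · [h(-11/12) + h(-0.75) + h(-7/12) + ...].
Sum ≈ -1.324.

-1.324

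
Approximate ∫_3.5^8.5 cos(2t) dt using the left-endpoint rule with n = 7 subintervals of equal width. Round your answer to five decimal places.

Δt = (8.5 − 3.5)/7 = 5/7.
Left endpoints: 3.5, 59/14, 69/14, 79/14, 89/14, 99/14, 109/14.
f(3.5) ≈ 0.75390, f(59/14) ≈ -0.54349, f(69/14) ≈ -0.90798, f(79/14) ≈ 0.28609, f(89/14) ≈ 0.98908, f(99/14) ≈ -0.00569, f(109/14) ≈ -0.99069.
Sum = Δt · [f(3.5) + f(59/14) + f(69/14) + ...].
Sum ≈ -0.29913.

-0.29913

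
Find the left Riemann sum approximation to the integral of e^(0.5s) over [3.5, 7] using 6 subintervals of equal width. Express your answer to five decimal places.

47.12883

Δs = (7 − 3.5)/6 = 7/12.
Left endpoints: 3.5, 49/12, 14/3, 5.25, 35/6, 77/12.
f(3.5) ≈ 5.75460, f(49/12) ≈ 7.70344, f(14/3) ≈ 10.31226, f(5.25) ≈ 13.80457, f(35/6) ≈ 18.47959, f(77/12) ≈ 24.73782.
Sum = Δs · [f(3.5) + f(49/12) + f(14/3) + ...].
Sum ≈ 47.12883.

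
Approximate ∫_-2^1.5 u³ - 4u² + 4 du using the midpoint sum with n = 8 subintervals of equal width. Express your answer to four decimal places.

-3.6359

Δu = (1.5 − (-2))/8 = 0.4375.
Midpoints: -1.78125, -1.34375, -0.90625, -0.46875, -0.03125, 0.40625, 0.84375, 1.28125.
f(-1.78125) = -469993/32768, f(-1.34375) = -185107/32768, f(-0.90625) = -965/32768, f(-0.46875) = 98897/32768, f(-0.03125) = 130943/32768, f(0.40625) = 111637/32768, f(0.84375) = 57443/32768, f(1.28125) = -15175/32768.
Sum = Δu · [f(-1.78125) + f(-1.34375) + f(-0.90625) + ...].
Sum ≈ -3.6359.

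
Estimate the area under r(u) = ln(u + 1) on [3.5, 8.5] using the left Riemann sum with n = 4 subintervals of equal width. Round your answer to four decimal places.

9.1368

Δu = (8.5 − 3.5)/4 = 1.25.
Left endpoints: 3.5, 4.75, 6, 7.25.
r(3.5) ≈ 1.5041, r(4.75) ≈ 1.7492, r(6) ≈ 1.9459, r(7.25) ≈ 2.1102.
Sum = Δu · [r(3.5) + r(4.75) + r(6) + r(7.25)].
Sum ≈ 9.1368.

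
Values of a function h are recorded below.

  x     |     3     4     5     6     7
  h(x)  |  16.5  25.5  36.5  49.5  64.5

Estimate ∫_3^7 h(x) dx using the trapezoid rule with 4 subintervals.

152

Δx = 1.
T_4 = (1/2)·[16.5 + 2·25.5 + 2·36.5 + 2·49.5 + 64.5] = 152.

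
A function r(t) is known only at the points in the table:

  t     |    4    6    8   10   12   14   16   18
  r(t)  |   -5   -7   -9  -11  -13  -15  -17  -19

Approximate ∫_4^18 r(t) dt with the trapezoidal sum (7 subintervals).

Δt = 2.
T_7 = (2/2)·[(-5) + 2·(-7) + 2·(-9) + 2·(-11) + 2·(-13) + 2·(-15) + 2·(-17) + (-19)] = -168.

-168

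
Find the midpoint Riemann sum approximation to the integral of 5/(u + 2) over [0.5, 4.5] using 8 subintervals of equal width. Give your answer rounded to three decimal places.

4.771

Δu = (4.5 − 0.5)/8 = 0.5.
Midpoints: 0.75, 1.25, 1.75, 2.25, 2.75, 3.25, 3.75, 4.25.
f(0.75) = 20/11, f(1.25) = 20/13, f(1.75) = 4/3, f(2.25) = 20/17, f(2.75) = 20/19, f(3.25) = 20/21, f(3.75) = 20/23, f(4.25) = 0.8.
Sum = Δu · [f(0.75) + f(1.25) + f(1.75) + ...].
Sum ≈ 4.771.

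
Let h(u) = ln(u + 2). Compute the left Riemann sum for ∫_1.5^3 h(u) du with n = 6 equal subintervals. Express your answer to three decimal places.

2.117

Δu = (3 − 1.5)/6 = 0.25.
Left endpoints: 1.5, 1.75, 2, 2.25, 2.5, 2.75.
h(1.5) ≈ 1.253, h(1.75) ≈ 1.322, h(2) ≈ 1.386, h(2.25) ≈ 1.447, h(2.5) ≈ 1.504, h(2.75) ≈ 1.558.
Sum = Δu · [h(1.5) + h(1.75) + h(2) + ...].
Sum ≈ 2.117.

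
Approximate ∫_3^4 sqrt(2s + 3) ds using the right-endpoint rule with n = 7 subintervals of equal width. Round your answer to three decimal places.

3.184

Δs = (4 − 3)/7 = 1/7.
Right endpoints: 22/7, 23/7, 24/7, 25/7, 26/7, 27/7, 4.
f(22/7) ≈ 3.047, f(23/7) ≈ 3.094, f(24/7) ≈ 3.140, f(25/7) ≈ 3.185, f(26/7) ≈ 3.229, f(27/7) ≈ 3.273, f(4) ≈ 3.317.
Sum = Δs · [f(22/7) + f(23/7) + f(24/7) + ...].
Sum ≈ 3.184.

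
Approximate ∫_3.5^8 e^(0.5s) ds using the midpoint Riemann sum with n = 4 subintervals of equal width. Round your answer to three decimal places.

96.411

Δs = (8 − 3.5)/4 = 1.125.
Midpoints: 4.0625, 5.1875, 6.3125, 7.4375.
f(4.0625) ≈ 7.624, f(5.1875) ≈ 13.380, f(6.3125) ≈ 23.482, f(7.4375) ≈ 41.213.
Sum = Δs · [f(4.0625) + f(5.1875) + f(6.3125) + f(7.4375)].
Sum ≈ 96.411.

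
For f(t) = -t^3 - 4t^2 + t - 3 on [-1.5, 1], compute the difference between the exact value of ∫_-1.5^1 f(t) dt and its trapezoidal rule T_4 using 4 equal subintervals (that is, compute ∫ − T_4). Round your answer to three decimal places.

Exact integral: ∫_-1.5^1 f(t) dt ≈ -12.94271.
T_4 ≈ -13.47168.
Error ≈ -12.94271 − (-13.47168) ≈ 0.529.

0.529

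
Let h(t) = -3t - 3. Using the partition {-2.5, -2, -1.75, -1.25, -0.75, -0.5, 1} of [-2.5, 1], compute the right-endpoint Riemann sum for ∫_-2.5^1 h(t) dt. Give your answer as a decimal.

-7.3125

Subinterval widths: 0.5, 0.25, 0.5, 0.5, 0.25, 1.5.
Right endpoints: -2, -1.75, -1.25, -0.75, -0.5, 1.
h(-2) = 3, h(-1.75) = 2.25, h(-1.25) = 0.75, h(-0.75) = -0.75, h(-0.5) = -1.5, h(1) = -6.
Sum = Σ Δt_i · h(t_i).
Sum = -7.3125.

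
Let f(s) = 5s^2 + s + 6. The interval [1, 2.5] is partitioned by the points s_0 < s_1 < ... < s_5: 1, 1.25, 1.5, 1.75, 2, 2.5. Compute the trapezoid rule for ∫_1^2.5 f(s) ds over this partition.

Subinterval widths: 0.25, 0.25, 0.25, 0.25, 0.5.
f(1) = 12, f(1.25) = 15.0625, f(1.5) = 18.75, f(1.75) = 23.0625, f(2) = 28, f(2.5) = 39.75.
On each subinterval the trapezoid contributes (Δs_i/2)·[f(s_{i-1}) + f(s_i)].
Sum = 36.15625.

36.15625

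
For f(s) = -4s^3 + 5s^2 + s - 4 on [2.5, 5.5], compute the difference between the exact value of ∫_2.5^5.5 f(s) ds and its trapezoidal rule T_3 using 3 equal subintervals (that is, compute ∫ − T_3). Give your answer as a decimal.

21.5

Exact integral: ∫_2.5^5.5 f(s) ds = -624.75.
T_3 = -646.25.
Error = -624.75 − (-646.25) = 21.5.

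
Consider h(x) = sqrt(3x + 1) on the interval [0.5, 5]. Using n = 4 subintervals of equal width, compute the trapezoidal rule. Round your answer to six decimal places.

13.285078

Δx = (5 − 0.5)/4 = 1.125.
h(0.5) ≈ 1.581139, h(1.625) ≈ 2.423840, h(2.75) ≈ 3.041381, h(3.875) ≈ 3.553168, h(5) ≈ 4.000000.
T_4 = (Δx/2)·[h(x_0) + 2h(x_1) + 2h(x_2) + 2h(x_3) + h(x_4)].
Sum ≈ 13.285078.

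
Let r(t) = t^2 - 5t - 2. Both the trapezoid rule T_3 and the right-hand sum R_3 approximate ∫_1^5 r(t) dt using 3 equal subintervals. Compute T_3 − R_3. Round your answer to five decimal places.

T_3 ≈ -25.4814815.
R_3 ≈ -22.8148148.
T_3 − R_3 ≈ -2.66667.

-2.66667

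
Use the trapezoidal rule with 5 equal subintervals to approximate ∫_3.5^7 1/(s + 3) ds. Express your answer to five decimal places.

0.43134

Δs = (7 − 3.5)/5 = 0.7.
f(3.5) = 2/13, f(4.2) = 5/36, f(4.9) = 10/79, f(5.6) = 5/43, f(6.3) = 10/93, f(7) = 0.1.
T_5 = (Δs/2)·[f(s_0) + 2f(s_1) + ... + 2f(s_{4}) + f(s_5)].
Sum ≈ 0.43134.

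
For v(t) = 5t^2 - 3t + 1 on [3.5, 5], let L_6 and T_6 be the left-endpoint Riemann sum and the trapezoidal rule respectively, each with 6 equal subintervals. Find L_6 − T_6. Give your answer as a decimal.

-7.40625

L_6 = 111.921875.
T_6 = 119.328125.
L_6 − T_6 = -7.40625.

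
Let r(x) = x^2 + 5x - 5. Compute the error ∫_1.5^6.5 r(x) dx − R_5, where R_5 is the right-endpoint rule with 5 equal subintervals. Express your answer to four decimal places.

-33.3333

Exact integral: ∫_1.5^6.5 r(x) dx ≈ 165.416667.
R_5 = 198.75.
Error ≈ 165.416667 − 198.75 ≈ -33.3333.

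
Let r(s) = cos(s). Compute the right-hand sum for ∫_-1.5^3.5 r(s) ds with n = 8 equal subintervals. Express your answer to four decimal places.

Δs = (3.5 − (-1.5))/8 = 0.625.
Right endpoints: -0.875, -0.25, 0.375, 1, 1.625, 2.25, 2.875, 3.5.
r(-0.875) ≈ 0.6410, r(-0.25) ≈ 0.9689, r(0.375) ≈ 0.9305, r(1) ≈ 0.5403, r(1.625) ≈ -0.0542, r(2.25) ≈ -0.6282, r(2.875) ≈ -0.9647, r(3.5) ≈ -0.9365.
Sum = Δs · [r(-0.875) + r(-0.25) + r(0.375) + ...].
Sum ≈ 0.3108.

0.3108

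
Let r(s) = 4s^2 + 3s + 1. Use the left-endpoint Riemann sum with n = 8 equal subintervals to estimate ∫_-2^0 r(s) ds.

Δs = (0 − (-2))/8 = 0.25.
Left endpoints: -2, -1.75, -1.5, -1.25, -1, -0.75, -0.5, -0.25.
r(-2) = 11, r(-1.75) = 8, r(-1.5) = 5.5, r(-1.25) = 3.5, r(-1) = 2, r(-0.75) = 1, r(-0.5) = 0.5, r(-0.25) = 0.5.
Sum = Δs · [r(-2) + r(-1.75) + r(-1.5) + ...].
Sum = 8.

8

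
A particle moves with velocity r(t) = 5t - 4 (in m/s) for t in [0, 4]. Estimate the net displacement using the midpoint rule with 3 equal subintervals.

Δt = (4 − 0)/3 = 4/3.
Midpoints: 2/3, 2, 10/3.
r(2/3) = -2/3, r(2) = 6, r(10/3) = 38/3.
Sum = Δt · [r(2/3) + r(2) + r(10/3)].
Sum = 24.

24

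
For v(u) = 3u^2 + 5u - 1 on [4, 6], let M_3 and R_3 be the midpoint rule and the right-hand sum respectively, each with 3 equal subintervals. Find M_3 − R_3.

-24

M_3 ≈ 199.777778.
R_3 ≈ 223.777778.
M_3 − R_3 = -24.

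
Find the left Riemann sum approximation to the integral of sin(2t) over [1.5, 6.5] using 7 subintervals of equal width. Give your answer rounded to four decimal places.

-0.8813

Δt = (6.5 − 1.5)/7 = 5/7.
Left endpoints: 1.5, 31/14, 41/14, 51/14, 61/14, 71/14, 81/14.
f(1.5) ≈ 0.1411, f(31/14) ≈ -0.9600, f(41/14) ≈ -0.4133, f(51/14) ≈ 0.8428, f(61/14) ≈ 0.6522, f(71/14) ≈ -0.6579, f(81/14) ≈ -0.8387.
Sum = Δt · [f(1.5) + f(31/14) + f(41/14) + ...].
Sum ≈ -0.8813.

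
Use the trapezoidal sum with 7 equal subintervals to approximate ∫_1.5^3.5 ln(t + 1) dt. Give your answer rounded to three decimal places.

2.476

Δt = (3.5 − 1.5)/7 = 2/7.
f(1.5) ≈ 0.916, f(25/14) ≈ 1.025, f(29/14) ≈ 1.122, f(33/14) ≈ 1.211, f(37/14) ≈ 1.293, f(41/14) ≈ 1.368, f(45/14) ≈ 1.438, f(3.5) ≈ 1.504.
T_7 = (Δt/2)·[f(t_0) + 2f(t_1) + ... + 2f(t_{6}) + f(t_7)].
Sum ≈ 2.476.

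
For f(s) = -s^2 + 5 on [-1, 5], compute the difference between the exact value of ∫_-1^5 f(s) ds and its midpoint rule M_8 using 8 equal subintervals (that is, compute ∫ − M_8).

Exact integral: ∫_-1^5 f(s) ds = -12.
M_8 = -11.71875.
Error = -12 − (-11.71875) = -0.28125.

-0.28125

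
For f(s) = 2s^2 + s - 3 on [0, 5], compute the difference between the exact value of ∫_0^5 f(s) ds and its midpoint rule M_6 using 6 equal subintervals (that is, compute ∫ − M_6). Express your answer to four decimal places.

0.5787

Exact integral: ∫_0^5 f(s) ds ≈ 80.833333.
M_6 ≈ 80.254630.
Error ≈ 80.833333 − 80.254630 ≈ 0.5787.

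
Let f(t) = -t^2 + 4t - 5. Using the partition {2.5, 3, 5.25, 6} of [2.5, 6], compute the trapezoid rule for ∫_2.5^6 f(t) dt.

-26.78125

Subinterval widths: 0.5, 2.25, 0.75.
f(2.5) = -1.25, f(3) = -2, f(5.25) = -11.5625, f(6) = -17.
On each subinterval the trapezoid contributes (Δt_i/2)·[f(t_{i-1}) + f(t_i)].
Sum = -26.78125.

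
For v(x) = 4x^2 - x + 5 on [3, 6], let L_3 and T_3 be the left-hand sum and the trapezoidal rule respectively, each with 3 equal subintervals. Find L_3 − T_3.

-52.5

L_3 = 203.
T_3 = 255.5.
L_3 − T_3 = -52.5.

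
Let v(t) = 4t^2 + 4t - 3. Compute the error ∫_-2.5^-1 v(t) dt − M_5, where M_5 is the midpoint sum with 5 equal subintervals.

0.045

Exact integral: ∫_-2.5^-1 v(t) dt = 4.5.
M_5 = 4.455.
Error = 4.5 − 4.455 = 0.045.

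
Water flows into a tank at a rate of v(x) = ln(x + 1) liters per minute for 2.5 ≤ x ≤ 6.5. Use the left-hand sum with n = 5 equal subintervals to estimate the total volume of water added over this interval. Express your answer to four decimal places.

6.4141

Δx = (6.5 − 2.5)/5 = 0.8.
Left endpoints: 2.5, 3.3, 4.1, 4.9, 5.7.
v(2.5) ≈ 1.2528, v(3.3) ≈ 1.4586, v(4.1) ≈ 1.6292, v(4.9) ≈ 1.7750, v(5.7) ≈ 1.9021.
Sum = Δx · [v(2.5) + v(3.3) + v(4.1) + v(4.9) + v(5.7)].
Sum ≈ 6.4141.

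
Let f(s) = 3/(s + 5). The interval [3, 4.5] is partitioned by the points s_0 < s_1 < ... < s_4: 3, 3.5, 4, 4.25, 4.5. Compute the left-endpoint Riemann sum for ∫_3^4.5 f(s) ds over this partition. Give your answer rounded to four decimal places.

0.5284

Subinterval widths: 0.5, 0.5, 0.25, 0.25.
Left endpoints: 3, 3.5, 4, 4.25.
f(3) = 0.375, f(3.5) = 6/17, f(4) = 1/3, f(4.25) = 12/37.
Sum = Σ Δs_i · f(s_i).
Sum ≈ 0.5284.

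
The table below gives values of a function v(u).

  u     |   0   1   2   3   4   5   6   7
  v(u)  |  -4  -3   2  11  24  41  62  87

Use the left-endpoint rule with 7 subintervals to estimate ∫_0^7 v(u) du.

133

Δu = 1.
Sum = 1·[(-4) + (-3) + 2 + 11 + 24 + 41 + 62] = 133.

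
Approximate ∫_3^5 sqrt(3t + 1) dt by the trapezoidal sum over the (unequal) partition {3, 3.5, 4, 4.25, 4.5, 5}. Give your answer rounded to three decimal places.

7.193

Subinterval widths: 0.5, 0.5, 0.25, 0.25, 0.5.
f(3) ≈ 3.162, f(3.5) ≈ 3.391, f(4) ≈ 3.606, f(4.25) ≈ 3.708, f(4.5) ≈ 3.808, f(5) ≈ 4.000.
On each subinterval the trapezoid contributes (Δt_i/2)·[f(t_{i-1}) + f(t_i)].
Sum ≈ 7.193.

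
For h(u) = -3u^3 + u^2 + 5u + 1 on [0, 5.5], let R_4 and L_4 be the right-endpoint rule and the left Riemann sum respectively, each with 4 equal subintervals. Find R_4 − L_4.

-606.890625

R_4 ≈ -894.3193359.
L_4 ≈ -287.4287109.
R_4 − L_4 = -606.890625.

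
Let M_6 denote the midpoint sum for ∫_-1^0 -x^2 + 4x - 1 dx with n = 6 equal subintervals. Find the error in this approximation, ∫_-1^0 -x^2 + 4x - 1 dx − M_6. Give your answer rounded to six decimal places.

Exact integral: ∫_-1^0 f(x) dx ≈ -3.33333333.
M_6 ≈ -3.33101852.
Error ≈ -3.33333333 − (-3.33101852) ≈ -0.002315.

-0.002315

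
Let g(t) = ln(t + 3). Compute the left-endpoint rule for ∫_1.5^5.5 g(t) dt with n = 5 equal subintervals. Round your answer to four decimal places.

7.1623

Δt = (5.5 − 1.5)/5 = 0.8.
Left endpoints: 1.5, 2.3, 3.1, 3.9, 4.7.
g(1.5) ≈ 1.5041, g(2.3) ≈ 1.6677, g(3.1) ≈ 1.8083, g(3.9) ≈ 1.9315, g(4.7) ≈ 2.0412.
Sum = Δt · [g(1.5) + g(2.3) + g(3.1) + g(3.9) + g(4.7)].
Sum ≈ 7.1623.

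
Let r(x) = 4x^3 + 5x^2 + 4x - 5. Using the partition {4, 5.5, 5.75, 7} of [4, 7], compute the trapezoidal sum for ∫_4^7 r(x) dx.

Subinterval widths: 1.5, 0.25, 1.25.
r(4) = 347, r(5.5) = 833.75, r(5.75) = 943.75, r(7) = 1640.
On each subinterval the trapezoid contributes (Δx_i/2)·[r(x_{i-1}) + r(x_i)].
Sum = 2722.59375.

2722.59375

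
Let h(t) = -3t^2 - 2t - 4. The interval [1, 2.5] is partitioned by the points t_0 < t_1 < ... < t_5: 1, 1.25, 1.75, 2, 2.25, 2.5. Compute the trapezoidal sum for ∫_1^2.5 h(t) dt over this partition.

Subinterval widths: 0.25, 0.5, 0.25, 0.25, 0.25.
h(1) = -9, h(1.25) = -11.1875, h(1.75) = -16.6875, h(2) = -20, h(2.25) = -23.6875, h(2.5) = -27.75.
On each subinterval the trapezoid contributes (Δt_i/2)·[h(t_{i-1}) + h(t_i)].
Sum = -25.96875.

-25.96875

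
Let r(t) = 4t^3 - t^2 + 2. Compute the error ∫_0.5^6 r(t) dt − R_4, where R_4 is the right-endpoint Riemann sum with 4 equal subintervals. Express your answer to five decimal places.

Exact integral: ∫_0.5^6 r(t) dt ≈ 1234.9791667.
R_4 = 1869.9140625.
Error ≈ 1234.9791667 − 1869.9140625 ≈ -634.93490.

-634.93490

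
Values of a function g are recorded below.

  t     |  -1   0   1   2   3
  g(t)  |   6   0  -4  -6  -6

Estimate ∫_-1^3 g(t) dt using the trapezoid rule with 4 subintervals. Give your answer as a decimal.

-10

Δt = 1.
T_4 = (1/2)·[6 + 2·0 + 2·(-4) + 2·(-6) + (-6)] = -10.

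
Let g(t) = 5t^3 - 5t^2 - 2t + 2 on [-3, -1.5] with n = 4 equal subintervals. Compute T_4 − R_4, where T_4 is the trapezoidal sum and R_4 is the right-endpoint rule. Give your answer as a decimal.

T_4 ≈ -125.909180.
R_4 ≈ -97.995117.
T_4 − R_4 = -27.9140625.

-27.9140625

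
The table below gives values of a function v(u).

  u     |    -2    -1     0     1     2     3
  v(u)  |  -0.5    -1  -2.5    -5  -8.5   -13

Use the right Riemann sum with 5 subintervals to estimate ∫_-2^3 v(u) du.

Δu = 1.
Sum = 1·[(-1) + (-2.5) + (-5) + (-8.5) + (-13)] = -30.

-30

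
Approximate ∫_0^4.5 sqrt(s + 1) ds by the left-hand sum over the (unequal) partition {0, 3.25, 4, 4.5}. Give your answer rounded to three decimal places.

Subinterval widths: 3.25, 0.75, 0.5.
Left endpoints: 0, 3.25, 4.
f(0) ≈ 1.000, f(3.25) ≈ 2.062, f(4) ≈ 2.236.
Sum = Σ Δs_i · f(s_i).
Sum ≈ 5.914.

5.914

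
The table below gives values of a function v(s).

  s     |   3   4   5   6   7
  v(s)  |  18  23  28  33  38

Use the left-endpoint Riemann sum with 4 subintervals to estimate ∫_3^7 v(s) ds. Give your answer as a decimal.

102

Δs = 1.
Sum = 1·[18 + 23 + 28 + 33] = 102.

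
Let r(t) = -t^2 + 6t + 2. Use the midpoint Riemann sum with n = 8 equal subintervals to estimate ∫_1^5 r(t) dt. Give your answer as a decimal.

Δt = (5 − 1)/8 = 0.5.
Midpoints: 1.25, 1.75, 2.25, 2.75, 3.25, 3.75, 4.25, 4.75.
r(1.25) = 7.9375, r(1.75) = 9.4375, r(2.25) = 10.4375, r(2.75) = 10.9375, r(3.25) = 10.9375, r(3.75) = 10.4375, r(4.25) = 9.4375, r(4.75) = 7.9375.
Sum = Δt · [r(1.25) + r(1.75) + r(2.25) + ...].
Sum = 38.75.

38.75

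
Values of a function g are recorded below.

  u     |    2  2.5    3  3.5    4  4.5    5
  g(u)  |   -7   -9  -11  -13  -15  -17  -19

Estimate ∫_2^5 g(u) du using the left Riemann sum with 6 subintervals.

-36

Δu = 0.5.
Sum = 0.5·[(-7) + (-9) + (-11) + (-13) + (-15) + (-17)] = -36.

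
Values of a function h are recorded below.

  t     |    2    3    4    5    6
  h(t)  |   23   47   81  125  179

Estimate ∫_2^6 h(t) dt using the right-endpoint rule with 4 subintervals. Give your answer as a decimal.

Δt = 1.
Sum = 1·[47 + 81 + 125 + 179] = 432.

432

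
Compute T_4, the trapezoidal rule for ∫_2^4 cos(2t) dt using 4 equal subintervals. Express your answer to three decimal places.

0.799

Δt = (4 − 2)/4 = 0.5.
f(2) ≈ -0.654, f(2.5) ≈ 0.284, f(3) ≈ 0.960, f(3.5) ≈ 0.754, f(4) ≈ -0.146.
T_4 = (Δt/2)·[f(t_0) + 2f(t_1) + 2f(t_2) + 2f(t_3) + f(t_4)].
Sum ≈ 0.799.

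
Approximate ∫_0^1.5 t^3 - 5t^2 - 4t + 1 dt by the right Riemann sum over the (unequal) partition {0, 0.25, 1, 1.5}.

Subinterval widths: 0.25, 0.75, 0.5.
Right endpoints: 0.25, 1, 1.5.
f(0.25) = -0.296875, f(1) = -7, f(1.5) = -12.875.
Sum = Σ Δt_i · f(t_i).
Sum = -11.76171875.

-11.76171875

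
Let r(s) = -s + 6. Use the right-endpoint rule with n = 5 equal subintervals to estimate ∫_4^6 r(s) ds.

1.6

Δs = (6 − 4)/5 = 0.4.
Right endpoints: 4.4, 4.8, 5.2, 5.6, 6.
r(4.4) = 1.6, r(4.8) = 1.2, r(5.2) = 0.8, r(5.6) = 0.4, r(6) = 0.
Sum = Δs · [r(4.4) + r(4.8) + r(5.2) + r(5.6) + r(6)].
Sum = 1.6.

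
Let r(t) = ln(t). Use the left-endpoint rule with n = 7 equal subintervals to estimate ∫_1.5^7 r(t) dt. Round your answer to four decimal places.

Δt = (7 − 1.5)/7 = 11/14.
Left endpoints: 1.5, 16/7, 43/14, 27/7, 65/14, 38/7, 87/14.
r(1.5) ≈ 0.4055, r(16/7) ≈ 0.8267, r(43/14) ≈ 1.1221, r(27/7) ≈ 1.3499, r(65/14) ≈ 1.5353, r(38/7) ≈ 1.6917, r(87/14) ≈ 1.8269.
Sum = Δt · [r(1.5) + r(16/7) + r(43/14) + ...].
Sum ≈ 6.8813.

6.8813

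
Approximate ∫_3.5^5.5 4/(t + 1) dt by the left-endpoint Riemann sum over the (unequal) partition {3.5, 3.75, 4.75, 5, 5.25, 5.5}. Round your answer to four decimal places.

1.5649

Subinterval widths: 0.25, 1, 0.25, 0.25, 0.25.
Left endpoints: 3.5, 3.75, 4.75, 5, 5.25.
f(3.5) = 8/9, f(3.75) = 16/19, f(4.75) = 16/23, f(5) = 2/3, f(5.25) = 0.64.
Sum = Σ Δt_i · f(t_i).
Sum ≈ 1.5649.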